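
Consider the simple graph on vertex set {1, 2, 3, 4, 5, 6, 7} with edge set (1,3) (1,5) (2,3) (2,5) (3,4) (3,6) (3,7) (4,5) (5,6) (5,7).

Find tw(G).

A width-2 tree decomposition is:
Bags: B1 = {1, 3, 5}  B2 = {3, 5, 6}  B3 = {3, 5, 7}  B4 = {3, 4, 5}  B5 = {2, 3, 5}
Tree: B1–B2, B2–B3, B3–B4, B4–B5
Every bag has size at most 3, so the width is 3 − 1 = 2 and tw(G) ≤ 2. For the lower bound, G contains the cycle 3–1–5–6–3, so G is not a forest; only forests have treewidth ≤ 1, hence tw(G) ≥ 2. The upper and lower bounds meet at 2, so that is the treewidth.

2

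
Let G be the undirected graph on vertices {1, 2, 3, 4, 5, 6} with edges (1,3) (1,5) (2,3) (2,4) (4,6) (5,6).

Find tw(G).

2

A width-2 tree decomposition is:
Bags: B1 = {1, 5, 6}  B2 = {1, 4, 6}  B3 = {1, 2, 4}  B4 = {1, 2, 3}
Tree: B1–B2, B2–B3, B3–B4
Each bag holds 3 vertices, so the decomposition has width 2, which upper-bounds the treewidth. Since 1–5–6–4–2–3–1 is a cycle in G, G is not acyclic. Forests are exactly the graphs of treewidth ≤ 1, so tw(G) ≥ 2. Combining the bounds, tw(G) = 2.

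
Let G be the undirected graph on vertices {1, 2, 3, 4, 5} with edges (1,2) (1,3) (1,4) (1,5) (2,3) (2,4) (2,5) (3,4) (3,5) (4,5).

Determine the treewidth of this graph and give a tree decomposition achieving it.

Treewidth 4.
One optimal decomposition is:
Bags: B1 = {1, 2, 3, 4, 5}
Tree: (single bag)

A single bag containing all 5 vertices is trivially a valid decomposition of width 4. Conversely, {1, 2, 3, 4, 5} is a clique of size 5, and the vertices of any clique must share a bag in every tree decomposition; so some bag has ≥ 5 vertices and tw(G) ≥ 4. The upper and lower bounds meet at 4, so that is the treewidth.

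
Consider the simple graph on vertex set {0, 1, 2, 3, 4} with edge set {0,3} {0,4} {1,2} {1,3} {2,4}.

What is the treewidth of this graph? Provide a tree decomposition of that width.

Each bag holds 3 vertices, so the decomposition has width 2, which upper-bounds the treewidth. Since 2–4–0–3–1–2 is a cycle in G, G is not acyclic. Forests are exactly the graphs of treewidth ≤ 1, so tw(G) ≥ 2. Therefore the treewidth is 2.

Treewidth 2.
Bags: B1 = {0, 2, 4}  B2 = {0, 2, 3}  B3 = {1, 2, 3}
Tree: B1–B2, B2–B3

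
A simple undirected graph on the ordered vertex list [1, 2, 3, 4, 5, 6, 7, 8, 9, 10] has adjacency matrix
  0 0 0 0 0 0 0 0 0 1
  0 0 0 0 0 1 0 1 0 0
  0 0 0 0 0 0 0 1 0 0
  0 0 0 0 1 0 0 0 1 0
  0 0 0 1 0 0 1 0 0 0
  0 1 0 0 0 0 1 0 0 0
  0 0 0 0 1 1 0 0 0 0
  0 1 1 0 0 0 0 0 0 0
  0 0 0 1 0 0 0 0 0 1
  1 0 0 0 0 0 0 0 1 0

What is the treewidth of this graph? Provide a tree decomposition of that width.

Treewidth 1.
One such decomposition:
Bags: B1 = {3, 8}  B2 = {2, 8}  B3 = {2, 6}  B4 = {6, 7}  B5 = {5, 7}  B6 = {4, 5}  B7 = {4, 9}  B8 = {9, 10}  B9 = {1, 10}
Tree: B1–B2, B2–B3, B3–B4, B4–B5, B5–B6, B6–B7, B7–B8, B8–B9

Every bag has size at most 2, so the width is 2 − 1 = 1 and tw(G) ≤ 1. G has an edge, so its treewidth is at least 1. Therefore the treewidth is 1.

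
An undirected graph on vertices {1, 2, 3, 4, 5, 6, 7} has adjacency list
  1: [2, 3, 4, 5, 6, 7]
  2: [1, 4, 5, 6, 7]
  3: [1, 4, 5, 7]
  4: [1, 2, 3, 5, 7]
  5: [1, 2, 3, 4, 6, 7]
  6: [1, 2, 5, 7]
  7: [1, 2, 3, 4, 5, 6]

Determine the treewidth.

A width-4 tree decomposition is:
Bags: B1 = {1, 2, 4, 5, 7}  B2 = {1, 3, 4, 5, 7}  B3 = {1, 2, 5, 6, 7}
Tree: B1–B2, B1–B3
Each bag holds 5 vertices, so the decomposition has width 4, which upper-bounds the treewidth. For the lower bound, the 5 vertices {1, 2, 4, 5, 7} are pairwise adjacent, and any tree decomposition puts a clique entirely inside one bag — forcing width ≥ 4. Combining the bounds, tw(G) = 4.

4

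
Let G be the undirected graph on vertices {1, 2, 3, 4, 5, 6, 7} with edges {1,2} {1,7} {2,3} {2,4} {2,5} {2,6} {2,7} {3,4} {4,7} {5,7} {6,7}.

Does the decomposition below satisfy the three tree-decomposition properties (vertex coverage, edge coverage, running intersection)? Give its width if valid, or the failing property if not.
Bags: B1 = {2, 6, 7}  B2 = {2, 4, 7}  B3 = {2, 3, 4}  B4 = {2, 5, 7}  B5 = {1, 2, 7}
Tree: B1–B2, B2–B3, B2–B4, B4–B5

Every vertex of G appears in some bag (union = {1, 2, 3, 4, 5, 6, 7}); every edge is covered by a bag; and for each vertex v the set of bags containing v is connected in the bag tree. The decomposition is therefore valid. The largest bag has 3 vertices, so the width is 2.

Yes; width 2.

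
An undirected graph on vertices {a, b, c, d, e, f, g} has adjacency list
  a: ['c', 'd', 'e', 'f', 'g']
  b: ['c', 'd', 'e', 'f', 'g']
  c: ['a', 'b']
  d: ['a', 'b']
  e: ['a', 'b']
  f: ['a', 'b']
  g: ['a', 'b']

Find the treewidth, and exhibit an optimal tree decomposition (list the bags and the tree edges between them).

The largest bag has 3 vertices, giving width 2; this decomposition certifies tw(G) ≤ 2. The edges a–g–b–c–a form a cycle, so G is not a tree and its treewidth is at least 2. The upper and lower bounds meet at 2, so that is the treewidth.

Treewidth 2.
One optimal decomposition is:
Bags: B1 = {a, b, g}  B2 = {a, b, c}  B3 = {a, b, d}  B4 = {a, b, f}  B5 = {a, b, e}
Tree: B1–B2, B2–B3, B3–B4, B4–B5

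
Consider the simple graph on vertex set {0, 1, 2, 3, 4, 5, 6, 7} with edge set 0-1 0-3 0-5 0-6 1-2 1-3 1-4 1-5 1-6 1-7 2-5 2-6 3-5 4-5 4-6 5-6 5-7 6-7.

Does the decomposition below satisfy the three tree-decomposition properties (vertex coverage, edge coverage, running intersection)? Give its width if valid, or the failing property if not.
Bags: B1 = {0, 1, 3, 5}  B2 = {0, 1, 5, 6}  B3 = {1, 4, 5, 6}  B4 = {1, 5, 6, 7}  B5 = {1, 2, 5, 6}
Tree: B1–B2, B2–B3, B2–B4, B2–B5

Every vertex of G appears in some bag (union = {0, 1, 2, 3, 4, 5, 6, 7}); every edge is covered by a bag; and for each vertex v the set of bags containing v is connected in the bag tree. The decomposition is therefore valid. The largest bag has 4 vertices, so the width is 3.

Yes; width 3.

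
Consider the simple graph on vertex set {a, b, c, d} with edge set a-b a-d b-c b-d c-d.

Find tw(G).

2

A width-2 tree decomposition is:
Bags: B1 = {b, c, d}  B2 = {a, b, d}
Tree: B1–B2
Every bag has size at most 3, so the width is 3 − 1 = 2 and tw(G) ≤ 2. Conversely, {b, c, d} is a clique of size 3, and the vertices of any clique must share a bag in every tree decomposition; so some bag has ≥ 3 vertices and tw(G) ≥ 2. Hence tw(G) = 2 exactly.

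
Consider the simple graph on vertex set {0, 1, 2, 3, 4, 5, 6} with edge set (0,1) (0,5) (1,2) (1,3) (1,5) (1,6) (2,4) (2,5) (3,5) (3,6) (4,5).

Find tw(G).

A width-2 tree decomposition is:
Bags: B1 = {1, 3, 5}  B2 = {1, 2, 5}  B3 = {0, 1, 5}  B4 = {2, 4, 5}  B5 = {1, 3, 6}
Tree: B1–B2, B2–B3, B2–B4, B1–B5
Every bag has size at most 3, so the width is 3 − 1 = 2 and tw(G) ≤ 2. Conversely, {0, 1, 5} is a clique of size 3, and the vertices of any clique must share a bag in every tree decomposition; so some bag has ≥ 3 vertices and tw(G) ≥ 2. Therefore the treewidth is 2.

2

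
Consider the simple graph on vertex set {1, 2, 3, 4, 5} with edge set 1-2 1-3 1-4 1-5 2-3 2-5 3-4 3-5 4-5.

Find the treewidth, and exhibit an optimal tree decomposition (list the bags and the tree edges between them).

Treewidth 3.
Bags: B1 = {1, 2, 3, 5}  B2 = {1, 3, 4, 5}
Tree: B1–B2

The largest bag has 4 vertices, giving width 3; this decomposition certifies tw(G) ≤ 3. On the other hand G contains the 4-clique {1, 2, 3, 5}. A clique must lie in a single bag of any decomposition, so no decomposition can have width below 3. Therefore the treewidth is 3.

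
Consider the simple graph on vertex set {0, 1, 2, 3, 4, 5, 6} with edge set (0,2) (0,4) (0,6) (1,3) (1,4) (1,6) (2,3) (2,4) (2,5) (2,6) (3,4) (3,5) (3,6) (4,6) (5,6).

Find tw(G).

3

A width-3 tree decomposition is:
Bags: B1 = {0, 2, 4, 6}  B2 = {2, 3, 4, 6}  B3 = {2, 3, 5, 6}  B4 = {1, 3, 4, 6}
Tree: B1–B2, B2–B3, B2–B4
The largest bag has 4 vertices, giving width 3; this decomposition certifies tw(G) ≤ 3. On the other hand G contains the 4-clique {1, 3, 4, 6}. A clique must lie in a single bag of any decomposition, so no decomposition can have width below 3. Combining the bounds, tw(G) = 3.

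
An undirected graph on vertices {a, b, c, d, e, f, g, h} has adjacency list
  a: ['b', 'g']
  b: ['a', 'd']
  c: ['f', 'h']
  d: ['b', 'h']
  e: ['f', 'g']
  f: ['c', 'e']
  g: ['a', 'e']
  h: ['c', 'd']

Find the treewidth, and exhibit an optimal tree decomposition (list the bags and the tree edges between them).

Treewidth 2.
One optimal decomposition is:
Bags: B1 = {a, b, g}  B2 = {b, e, g}  B3 = {b, e, f}  B4 = {b, c, f}  B5 = {b, c, h}  B6 = {b, d, h}
Tree: B1–B2, B2–B3, B3–B4, B4–B5, B5–B6

Every bag has size at most 3, so the width is 3 − 1 = 2 and tw(G) ≤ 2. For the lower bound, G contains the cycle b–a–g–e–f–c–h–d–b, so G is not a forest; only forests have treewidth ≤ 1, hence tw(G) ≥ 2. Therefore the treewidth is 2.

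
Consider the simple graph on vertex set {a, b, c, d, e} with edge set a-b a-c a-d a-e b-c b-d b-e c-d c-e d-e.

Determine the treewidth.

4

A width-4 tree decomposition is:
Bags: B1 = {a, b, c, d, e}
Tree: (single bag)
With just one bag of size 5, the width is 5 − 1 = 4, so tw(G) ≤ 4. For the lower bound, the 5 vertices {a, b, c, d, e} are pairwise adjacent, and any tree decomposition puts a clique entirely inside one bag — forcing width ≥ 4. Therefore the treewidth is 4.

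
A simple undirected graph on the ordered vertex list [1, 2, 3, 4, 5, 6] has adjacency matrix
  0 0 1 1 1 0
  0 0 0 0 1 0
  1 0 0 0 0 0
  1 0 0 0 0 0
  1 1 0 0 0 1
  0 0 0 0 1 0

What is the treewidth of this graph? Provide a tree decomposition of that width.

Treewidth 1.
Bags: B1 = {1, 5}  B2 = {2, 5}  B3 = {5, 6}  B4 = {1, 3}  B5 = {1, 4}
Tree: B1–B2, B2–B3, B1–B4, B1–B5

Every bag has size at most 2, so the width is 2 − 1 = 1 and tw(G) ≤ 1. G has an edge, so its treewidth is at least 1. Hence tw(G) = 1 exactly.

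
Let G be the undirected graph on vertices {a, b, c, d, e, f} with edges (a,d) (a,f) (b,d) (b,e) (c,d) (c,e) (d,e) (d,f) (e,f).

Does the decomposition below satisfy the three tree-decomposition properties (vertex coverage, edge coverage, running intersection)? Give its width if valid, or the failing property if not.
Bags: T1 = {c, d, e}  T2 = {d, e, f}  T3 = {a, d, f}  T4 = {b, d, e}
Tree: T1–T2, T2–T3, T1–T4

Every vertex of G appears in some bag (union = {a, b, c, d, e, f}); every edge is covered by a bag; and for each vertex v the set of bags containing v is connected in the bag tree. The decomposition is therefore valid. The largest bag has 3 vertices, so the width is 2.

Yes; width 2.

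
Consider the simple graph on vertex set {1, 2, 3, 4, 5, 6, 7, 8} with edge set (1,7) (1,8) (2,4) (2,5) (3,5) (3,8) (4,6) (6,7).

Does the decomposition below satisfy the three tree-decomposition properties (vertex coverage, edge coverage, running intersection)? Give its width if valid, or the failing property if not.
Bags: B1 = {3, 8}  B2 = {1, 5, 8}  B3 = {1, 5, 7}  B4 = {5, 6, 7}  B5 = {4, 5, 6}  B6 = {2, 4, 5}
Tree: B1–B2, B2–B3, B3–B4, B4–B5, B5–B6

No — edge (5,3) lies in no bag.

A tree decomposition must satisfy three properties: every vertex lies in some bag; for every edge, both endpoints lie together in some bag; and for every vertex, the bags containing it form a connected subtree. Here edge (5,3) lies in no bag, so the decomposition is invalid.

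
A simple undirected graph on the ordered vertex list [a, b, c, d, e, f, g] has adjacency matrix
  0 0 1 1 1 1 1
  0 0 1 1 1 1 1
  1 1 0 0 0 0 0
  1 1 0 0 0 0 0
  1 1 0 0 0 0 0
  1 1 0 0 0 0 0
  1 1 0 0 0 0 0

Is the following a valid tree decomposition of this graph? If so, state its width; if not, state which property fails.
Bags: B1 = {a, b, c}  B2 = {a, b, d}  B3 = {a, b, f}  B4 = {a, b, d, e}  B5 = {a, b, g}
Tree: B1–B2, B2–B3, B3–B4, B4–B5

A tree decomposition must satisfy three properties: every vertex lies in some bag; for every edge, both endpoints lie together in some bag; and for every vertex, the bags containing it form a connected subtree. Here bags containing vertex d are not connected in the tree, so the decomposition is invalid.

No — bags containing vertex d are not connected in the tree.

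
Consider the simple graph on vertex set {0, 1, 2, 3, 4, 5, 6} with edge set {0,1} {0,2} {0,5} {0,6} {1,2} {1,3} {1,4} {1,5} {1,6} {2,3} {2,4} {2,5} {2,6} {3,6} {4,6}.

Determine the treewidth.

3

A width-3 tree decomposition is:
Bags: B1 = {0, 1, 2, 6}  B2 = {0, 1, 2, 5}  B3 = {1, 2, 4, 6}  B4 = {1, 2, 3, 6}
Tree: B1–B2, B1–B3, B1–B4
The largest bag has 4 vertices, giving width 3; this decomposition certifies tw(G) ≤ 3. Conversely, {0, 1, 2, 5} is a clique of size 4, and the vertices of any clique must share a bag in every tree decomposition; so some bag has ≥ 4 vertices and tw(G) ≥ 3. Combining the bounds, tw(G) = 3.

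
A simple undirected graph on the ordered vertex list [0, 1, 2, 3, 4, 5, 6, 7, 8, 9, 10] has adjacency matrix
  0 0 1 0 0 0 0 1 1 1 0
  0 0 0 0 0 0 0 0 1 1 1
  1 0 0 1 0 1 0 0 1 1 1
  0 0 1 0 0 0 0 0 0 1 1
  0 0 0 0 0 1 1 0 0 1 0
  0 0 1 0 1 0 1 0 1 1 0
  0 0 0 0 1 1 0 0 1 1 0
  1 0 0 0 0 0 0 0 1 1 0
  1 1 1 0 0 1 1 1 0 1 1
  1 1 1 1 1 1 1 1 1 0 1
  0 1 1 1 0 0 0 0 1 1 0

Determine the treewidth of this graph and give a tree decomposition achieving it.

The largest bag has 4 vertices, giving width 3; this decomposition certifies tw(G) ≤ 3. For the lower bound, the 4 vertices {1, 8, 9, 10} are pairwise adjacent, and any tree decomposition puts a clique entirely inside one bag — forcing width ≥ 3. Combining the bounds, tw(G) = 3.

Treewidth 3.
One optimal decomposition is:
Bags: B1 = {0, 7, 8, 9}  B2 = {0, 2, 8, 9}  B3 = {2, 5, 8, 9}  B4 = {5, 6, 8, 9}  B5 = {2, 8, 9, 10}  B6 = {4, 5, 6, 9}  B7 = {2, 3, 9, 10}  B8 = {1, 8, 9, 10}
Tree: B1–B2, B2–B3, B3–B4, B2–B5, B4–B6, B5–B7, B5–B8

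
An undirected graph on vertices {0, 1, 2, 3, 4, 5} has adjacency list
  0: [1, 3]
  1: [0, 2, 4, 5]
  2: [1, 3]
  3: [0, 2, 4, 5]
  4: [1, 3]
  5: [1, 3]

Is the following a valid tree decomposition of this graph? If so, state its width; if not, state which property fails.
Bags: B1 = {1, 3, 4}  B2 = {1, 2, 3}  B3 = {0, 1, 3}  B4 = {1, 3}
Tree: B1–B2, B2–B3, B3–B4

A tree decomposition must satisfy three properties: every vertex lies in some bag; for every edge, both endpoints lie together in some bag; and for every vertex, the bags containing it form a connected subtree. Here vertex 5 appears in no bag, so the decomposition is invalid.

No — vertex 5 appears in no bag.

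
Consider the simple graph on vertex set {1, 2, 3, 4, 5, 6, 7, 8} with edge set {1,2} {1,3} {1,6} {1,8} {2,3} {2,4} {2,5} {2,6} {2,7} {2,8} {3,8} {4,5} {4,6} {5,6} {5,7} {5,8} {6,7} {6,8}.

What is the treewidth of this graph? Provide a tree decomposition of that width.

Treewidth 3.
One optimal decomposition is:
Bags: B1 = {2, 5, 6, 7}  B2 = {2, 5, 6, 8}  B3 = {2, 4, 5, 6}  B4 = {1, 2, 6, 8}  B5 = {1, 2, 3, 8}
Tree: B1–B2, B2–B3, B2–B4, B4–B5

Every bag has size at most 4, so the width is 4 − 1 = 3 and tw(G) ≤ 3. On the other hand G contains the 4-clique {1, 2, 3, 8}. A clique must lie in a single bag of any decomposition, so no decomposition can have width below 3. Therefore the treewidth is 3.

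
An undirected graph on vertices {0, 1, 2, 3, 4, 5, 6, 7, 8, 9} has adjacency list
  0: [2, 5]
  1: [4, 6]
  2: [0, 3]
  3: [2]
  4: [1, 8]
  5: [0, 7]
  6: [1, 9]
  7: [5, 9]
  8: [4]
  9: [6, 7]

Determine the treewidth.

1

A width-1 tree decomposition is:
Bags: B1 = {4, 8}  B2 = {1, 4}  B3 = {1, 6}  B4 = {6, 9}  B5 = {7, 9}  B6 = {5, 7}  B7 = {0, 5}  B8 = {0, 2}  B9 = {2, 3}
Tree: B1–B2, B2–B3, B3–B4, B4–B5, B5–B6, B6–B7, B7–B8, B8–B9
Every bag has size at most 2, so the width is 2 − 1 = 1 and tw(G) ≤ 1. G has an edge, so its treewidth is at least 1. Combining the bounds, tw(G) = 1.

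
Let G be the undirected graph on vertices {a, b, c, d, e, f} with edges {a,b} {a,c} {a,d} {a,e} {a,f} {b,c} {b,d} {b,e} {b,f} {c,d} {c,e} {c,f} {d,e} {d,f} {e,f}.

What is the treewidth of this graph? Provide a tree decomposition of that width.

With just one bag of size 6, the width is 6 − 1 = 5, so tw(G) ≤ 5. For the lower bound, the 6 vertices {a, b, c, d, e, f} are pairwise adjacent, and any tree decomposition puts a clique entirely inside one bag — forcing width ≥ 5. Therefore the treewidth is 5.

Treewidth 5.
One optimal decomposition is:
Bags: B1 = {a, b, c, d, e, f}
Tree: (single bag)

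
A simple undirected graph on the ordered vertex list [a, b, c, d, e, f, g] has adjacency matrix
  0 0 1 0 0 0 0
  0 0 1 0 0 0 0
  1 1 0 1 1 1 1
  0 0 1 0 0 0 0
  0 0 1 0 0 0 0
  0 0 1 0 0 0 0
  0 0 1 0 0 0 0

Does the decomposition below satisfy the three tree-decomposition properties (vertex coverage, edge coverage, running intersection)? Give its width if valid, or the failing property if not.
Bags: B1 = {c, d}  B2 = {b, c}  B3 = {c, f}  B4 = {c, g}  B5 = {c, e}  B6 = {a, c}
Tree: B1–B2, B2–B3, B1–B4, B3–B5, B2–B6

Every vertex of G appears in some bag (union = {a, b, c, d, e, f, g}); every edge is covered by a bag; and for each vertex v the set of bags containing v is connected in the bag tree. The decomposition is therefore valid. The largest bag has 2 vertices, so the width is 1.

Yes; width 1.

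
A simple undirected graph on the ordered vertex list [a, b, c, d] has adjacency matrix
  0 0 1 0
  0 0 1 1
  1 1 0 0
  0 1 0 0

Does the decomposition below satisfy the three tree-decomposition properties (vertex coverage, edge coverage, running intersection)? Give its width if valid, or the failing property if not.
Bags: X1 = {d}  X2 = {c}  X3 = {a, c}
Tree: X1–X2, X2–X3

A tree decomposition must satisfy three properties: every vertex lies in some bag; for every edge, both endpoints lie together in some bag; and for every vertex, the bags containing it form a connected subtree. Here vertex b appears in no bag, so the decomposition is invalid.

No — vertex b appears in no bag.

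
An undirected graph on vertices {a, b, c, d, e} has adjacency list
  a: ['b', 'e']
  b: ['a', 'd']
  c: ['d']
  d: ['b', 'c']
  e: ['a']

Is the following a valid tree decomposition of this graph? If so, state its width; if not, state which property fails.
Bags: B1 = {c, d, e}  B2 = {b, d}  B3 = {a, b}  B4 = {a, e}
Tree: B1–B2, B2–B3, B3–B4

A tree decomposition must satisfy three properties: every vertex lies in some bag; for every edge, both endpoints lie together in some bag; and for every vertex, the bags containing it form a connected subtree. Here bags containing vertex e are not connected in the tree, so the decomposition is invalid.

No — bags containing vertex e are not connected in the tree.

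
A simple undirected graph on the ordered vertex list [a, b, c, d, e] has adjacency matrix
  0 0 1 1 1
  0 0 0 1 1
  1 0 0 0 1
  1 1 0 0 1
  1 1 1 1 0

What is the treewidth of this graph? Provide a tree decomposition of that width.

Every bag has size at most 3, so the width is 3 − 1 = 2 and tw(G) ≤ 2. For the lower bound, the 3 vertices {a, d, e} are pairwise adjacent, and any tree decomposition puts a clique entirely inside one bag — forcing width ≥ 2. The upper and lower bounds meet at 2, so that is the treewidth.

Treewidth 2.
Bags: B1 = {a, d, e}  B2 = {a, c, e}  B3 = {b, d, e}
Tree: B1–B2, B1–B3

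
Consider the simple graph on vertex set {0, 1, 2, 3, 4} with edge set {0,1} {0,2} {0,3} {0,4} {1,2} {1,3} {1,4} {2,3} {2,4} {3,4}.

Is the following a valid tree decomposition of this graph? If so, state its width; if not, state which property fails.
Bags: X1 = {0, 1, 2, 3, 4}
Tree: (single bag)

Yes; width 4.

Every vertex of G appears in some bag (union = {0, 1, 2, 3, 4}); every edge is covered by a bag; and for each vertex v the set of bags containing v is connected in the bag tree. The decomposition is therefore valid. The largest bag has 5 vertices, so the width is 4.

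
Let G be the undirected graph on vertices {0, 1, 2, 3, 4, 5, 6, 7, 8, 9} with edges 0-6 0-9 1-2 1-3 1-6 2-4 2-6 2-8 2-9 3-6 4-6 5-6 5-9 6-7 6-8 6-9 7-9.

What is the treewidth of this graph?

2

A width-2 tree decomposition is:
Bags: B1 = {1, 2, 6}  B2 = {2, 4, 6}  B3 = {2, 6, 9}  B4 = {6, 7, 9}  B5 = {0, 6, 9}  B6 = {2, 6, 8}  B7 = {5, 6, 9}  B8 = {1, 3, 6}
Tree: B1–B2, B1–B3, B3–B4, B3–B5, B3–B6, B4–B7, B1–B8
The largest bag has 3 vertices, giving width 2; this decomposition certifies tw(G) ≤ 2. For the lower bound, the 3 vertices {0, 6, 9} are pairwise adjacent, and any tree decomposition puts a clique entirely inside one bag — forcing width ≥ 2. Therefore the treewidth is 2.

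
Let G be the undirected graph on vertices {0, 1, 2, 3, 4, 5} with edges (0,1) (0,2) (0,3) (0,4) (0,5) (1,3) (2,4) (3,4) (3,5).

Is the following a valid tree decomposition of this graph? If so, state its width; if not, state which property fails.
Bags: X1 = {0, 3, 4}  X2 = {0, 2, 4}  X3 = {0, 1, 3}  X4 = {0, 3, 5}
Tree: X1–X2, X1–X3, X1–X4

Yes; width 2.

Vertex coverage: the bags together contain {0, 1, 2, 3, 4, 5}, the full vertex set. Edge coverage: each edge of G has both endpoints in at least one bag. Running intersection: for every vertex, the bags containing it form a connected subtree. All three properties hold, so this is a valid tree decomposition of width max|bag| − 1 = 2, and hence tw(G) ≤ 2.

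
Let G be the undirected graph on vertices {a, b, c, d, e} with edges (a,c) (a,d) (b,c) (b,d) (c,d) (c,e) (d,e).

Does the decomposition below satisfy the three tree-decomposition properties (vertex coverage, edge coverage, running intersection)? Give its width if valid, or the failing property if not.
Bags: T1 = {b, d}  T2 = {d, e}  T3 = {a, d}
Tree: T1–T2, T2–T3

A tree decomposition must satisfy three properties: every vertex lies in some bag; for every edge, both endpoints lie together in some bag; and for every vertex, the bags containing it form a connected subtree. Here vertex c appears in no bag, so the decomposition is invalid.

No — vertex c appears in no bag.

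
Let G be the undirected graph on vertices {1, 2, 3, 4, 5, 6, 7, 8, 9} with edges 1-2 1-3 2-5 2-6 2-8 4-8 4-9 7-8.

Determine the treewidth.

A width-1 tree decomposition is:
Bags: B1 = {1, 2}  B2 = {2, 8}  B3 = {4, 8}  B4 = {4, 9}  B5 = {2, 6}  B6 = {7, 8}  B7 = {2, 5}  B8 = {1, 3}
Tree: B1–B2, B2–B3, B3–B4, B1–B5, B3–B6, B5–B7, B1–B8
Every bag has size at most 2, so the width is 2 − 1 = 1 and tw(G) ≤ 1. G has an edge, so its treewidth is at least 1. Hence tw(G) = 1 exactly.

1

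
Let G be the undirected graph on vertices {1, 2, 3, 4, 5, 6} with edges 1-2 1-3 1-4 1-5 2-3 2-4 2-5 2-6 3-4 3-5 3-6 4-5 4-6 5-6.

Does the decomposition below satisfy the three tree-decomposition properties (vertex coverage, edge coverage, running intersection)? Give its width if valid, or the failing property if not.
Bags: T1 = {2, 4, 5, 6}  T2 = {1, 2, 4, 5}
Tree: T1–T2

A tree decomposition must satisfy three properties: every vertex lies in some bag; for every edge, both endpoints lie together in some bag; and for every vertex, the bags containing it form a connected subtree. Here vertex 3 appears in no bag, so the decomposition is invalid.

No — vertex 3 appears in no bag.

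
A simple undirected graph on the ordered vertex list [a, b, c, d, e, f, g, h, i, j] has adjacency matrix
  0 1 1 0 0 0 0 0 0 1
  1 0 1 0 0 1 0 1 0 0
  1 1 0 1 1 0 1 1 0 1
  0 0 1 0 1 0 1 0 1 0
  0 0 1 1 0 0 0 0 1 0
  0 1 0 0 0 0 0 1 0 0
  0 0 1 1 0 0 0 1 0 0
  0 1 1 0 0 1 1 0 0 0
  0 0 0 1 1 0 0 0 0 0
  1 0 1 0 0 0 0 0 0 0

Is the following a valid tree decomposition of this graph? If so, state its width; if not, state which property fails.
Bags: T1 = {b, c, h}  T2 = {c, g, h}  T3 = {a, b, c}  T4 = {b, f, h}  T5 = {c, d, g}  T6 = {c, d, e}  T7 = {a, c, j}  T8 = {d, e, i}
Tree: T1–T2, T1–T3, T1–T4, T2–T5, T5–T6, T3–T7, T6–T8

Yes; width 2.

Every vertex of G appears in some bag (union = {a, b, c, d, e, f, g, h, i, j}); every edge is covered by a bag; and for each vertex v the set of bags containing v is connected in the bag tree. The decomposition is therefore valid. The largest bag has 3 vertices, so the width is 2.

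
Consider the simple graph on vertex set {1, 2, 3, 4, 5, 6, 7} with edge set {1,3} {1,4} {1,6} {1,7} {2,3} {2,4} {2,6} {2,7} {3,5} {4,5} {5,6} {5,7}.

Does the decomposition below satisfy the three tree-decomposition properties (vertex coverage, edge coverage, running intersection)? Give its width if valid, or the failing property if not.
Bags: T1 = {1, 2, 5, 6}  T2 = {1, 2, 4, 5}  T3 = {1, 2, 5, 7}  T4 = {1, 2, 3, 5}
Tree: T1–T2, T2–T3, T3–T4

Yes; width 3.

Vertex coverage: the bags together contain {1, 2, 3, 4, 5, 6, 7}, the full vertex set. Edge coverage: each edge of G has both endpoints in at least one bag. Running intersection: for every vertex, the bags containing it form a connected subtree. All three properties hold, so this is a valid tree decomposition of width max|bag| − 1 = 3, and hence tw(G) ≤ 3.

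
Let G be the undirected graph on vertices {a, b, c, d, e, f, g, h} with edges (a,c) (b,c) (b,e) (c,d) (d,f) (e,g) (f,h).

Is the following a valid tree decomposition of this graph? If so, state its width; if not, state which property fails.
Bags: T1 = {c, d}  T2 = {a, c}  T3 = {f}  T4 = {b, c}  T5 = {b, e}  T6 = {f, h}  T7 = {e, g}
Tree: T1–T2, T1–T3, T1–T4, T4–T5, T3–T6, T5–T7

No — edge (d,f) lies in no bag.

A tree decomposition must satisfy three properties: every vertex lies in some bag; for every edge, both endpoints lie together in some bag; and for every vertex, the bags containing it form a connected subtree. Here edge (d,f) lies in no bag, so the decomposition is invalid.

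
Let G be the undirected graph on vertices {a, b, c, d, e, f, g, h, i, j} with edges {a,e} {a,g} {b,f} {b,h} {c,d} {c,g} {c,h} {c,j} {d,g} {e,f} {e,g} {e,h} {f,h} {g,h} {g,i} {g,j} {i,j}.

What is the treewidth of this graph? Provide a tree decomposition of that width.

The largest bag has 3 vertices, giving width 2; this decomposition certifies tw(G) ≤ 2. For the lower bound, the 3 vertices {e, g, h} are pairwise adjacent, and any tree decomposition puts a clique entirely inside one bag — forcing width ≥ 2. Hence tw(G) = 2 exactly.

Treewidth 2.
One such decomposition:
Bags: B1 = {c, g, h}  B2 = {c, g, j}  B3 = {c, d, g}  B4 = {e, g, h}  B5 = {e, f, h}  B6 = {g, i, j}  B7 = {b, f, h}  B8 = {a, e, g}
Tree: B1–B2, B2–B3, B1–B4, B4–B5, B2–B6, B5–B7, B4–B8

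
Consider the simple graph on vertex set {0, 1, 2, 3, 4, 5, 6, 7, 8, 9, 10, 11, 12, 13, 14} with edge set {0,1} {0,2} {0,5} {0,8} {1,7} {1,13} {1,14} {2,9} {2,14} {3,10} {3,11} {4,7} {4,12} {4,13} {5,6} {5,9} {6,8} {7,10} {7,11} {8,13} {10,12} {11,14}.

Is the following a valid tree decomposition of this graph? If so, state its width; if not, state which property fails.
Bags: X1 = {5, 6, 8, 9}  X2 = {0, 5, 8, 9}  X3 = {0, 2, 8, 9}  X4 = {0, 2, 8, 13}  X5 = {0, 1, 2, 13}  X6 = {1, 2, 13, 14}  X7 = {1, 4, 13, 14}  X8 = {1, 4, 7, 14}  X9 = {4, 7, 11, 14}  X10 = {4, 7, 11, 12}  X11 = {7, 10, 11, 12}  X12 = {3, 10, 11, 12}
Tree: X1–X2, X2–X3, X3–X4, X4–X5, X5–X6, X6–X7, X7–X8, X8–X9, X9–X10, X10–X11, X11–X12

Vertex coverage: the bags together contain {0, 1, 2, 3, 4, 5, 6, 7, 8, 9, 10, 11, 12, 13, 14}, the full vertex set. Edge coverage: each edge of G has both endpoints in at least one bag. Running intersection: for every vertex, the bags containing it form a connected subtree. All three properties hold, so this is a valid tree decomposition of width max|bag| − 1 = 3, and hence tw(G) ≤ 3.

Yes; width 3.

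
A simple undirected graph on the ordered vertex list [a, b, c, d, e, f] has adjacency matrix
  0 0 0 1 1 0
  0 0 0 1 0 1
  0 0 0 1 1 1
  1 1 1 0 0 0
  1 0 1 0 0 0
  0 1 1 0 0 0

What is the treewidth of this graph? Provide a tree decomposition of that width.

Each bag holds 3 vertices, so the decomposition has width 2, which upper-bounds the treewidth. The edges a–e–c–d–a form a cycle, so G is not a tree and its treewidth is at least 2. Hence tw(G) = 2 exactly.

Treewidth 2.
One optimal decomposition is:
Bags: B1 = {a, d, e}  B2 = {c, d, e}  B3 = {b, c, d}  B4 = {b, c, f}
Tree: B1–B2, B2–B3, B3–B4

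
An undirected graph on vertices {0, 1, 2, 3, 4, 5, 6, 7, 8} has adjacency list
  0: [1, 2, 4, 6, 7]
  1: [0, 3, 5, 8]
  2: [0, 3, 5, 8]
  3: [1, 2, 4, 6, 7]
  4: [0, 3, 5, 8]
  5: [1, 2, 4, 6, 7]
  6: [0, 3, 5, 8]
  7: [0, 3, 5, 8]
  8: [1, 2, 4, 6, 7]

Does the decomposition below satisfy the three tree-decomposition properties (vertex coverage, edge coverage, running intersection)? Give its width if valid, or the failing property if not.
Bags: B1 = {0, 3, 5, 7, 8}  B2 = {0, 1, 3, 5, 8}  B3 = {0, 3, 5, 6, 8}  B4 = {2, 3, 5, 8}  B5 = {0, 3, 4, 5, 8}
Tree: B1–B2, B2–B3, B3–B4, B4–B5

No — edge (0,2) lies in no bag.

A tree decomposition must satisfy three properties: every vertex lies in some bag; for every edge, both endpoints lie together in some bag; and for every vertex, the bags containing it form a connected subtree. Here edge (0,2) lies in no bag, so the decomposition is invalid.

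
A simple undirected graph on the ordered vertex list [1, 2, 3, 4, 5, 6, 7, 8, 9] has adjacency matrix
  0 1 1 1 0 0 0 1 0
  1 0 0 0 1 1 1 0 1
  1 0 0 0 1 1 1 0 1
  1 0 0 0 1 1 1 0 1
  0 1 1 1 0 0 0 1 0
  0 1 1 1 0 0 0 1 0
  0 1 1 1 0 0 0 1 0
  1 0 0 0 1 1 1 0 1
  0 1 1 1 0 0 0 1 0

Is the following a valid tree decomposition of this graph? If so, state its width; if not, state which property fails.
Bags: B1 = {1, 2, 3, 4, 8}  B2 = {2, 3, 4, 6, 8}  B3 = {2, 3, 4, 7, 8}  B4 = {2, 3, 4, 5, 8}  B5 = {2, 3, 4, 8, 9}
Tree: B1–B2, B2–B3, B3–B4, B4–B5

Yes; width 4.

Vertex coverage: the bags together contain {1, 2, 3, 4, 5, 6, 7, 8, 9}, the full vertex set. Edge coverage: each edge of G has both endpoints in at least one bag. Running intersection: for every vertex, the bags containing it form a connected subtree. All three properties hold, so this is a valid tree decomposition of width max|bag| − 1 = 4, and hence tw(G) ≤ 4.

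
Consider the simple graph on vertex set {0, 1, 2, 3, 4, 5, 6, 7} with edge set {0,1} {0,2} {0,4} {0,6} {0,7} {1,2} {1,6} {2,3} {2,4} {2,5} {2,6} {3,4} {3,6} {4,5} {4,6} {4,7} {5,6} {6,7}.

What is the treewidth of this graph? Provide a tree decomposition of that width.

Each bag holds 4 vertices, so the decomposition has width 3, which upper-bounds the treewidth. For the lower bound, the 4 vertices {0, 1, 2, 6} are pairwise adjacent, and any tree decomposition puts a clique entirely inside one bag — forcing width ≥ 3. The upper and lower bounds meet at 3, so that is the treewidth.

Treewidth 3.
One optimal decomposition is:
Bags: B1 = {2, 3, 4, 6}  B2 = {0, 2, 4, 6}  B3 = {0, 1, 2, 6}  B4 = {2, 4, 5, 6}  B5 = {0, 4, 6, 7}
Tree: B1–B2, B2–B3, B2–B4, B2–B5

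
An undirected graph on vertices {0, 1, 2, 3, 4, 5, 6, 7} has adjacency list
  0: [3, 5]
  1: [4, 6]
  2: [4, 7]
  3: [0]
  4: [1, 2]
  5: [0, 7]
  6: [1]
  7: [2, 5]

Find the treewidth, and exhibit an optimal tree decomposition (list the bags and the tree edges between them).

Treewidth 1.
Bags: B1 = {1, 6}  B2 = {1, 4}  B3 = {2, 4}  B4 = {2, 7}  B5 = {5, 7}  B6 = {0, 5}  B7 = {0, 3}
Tree: B1–B2, B2–B3, B3–B4, B4–B5, B5–B6, B6–B7

Each bag holds 2 vertices, so the decomposition has width 1, which upper-bounds the treewidth. Since G has at least one edge (e.g. 6–1), it is not an edgeless graph, so tw(G) ≥ 1. Therefore the treewidth is 1.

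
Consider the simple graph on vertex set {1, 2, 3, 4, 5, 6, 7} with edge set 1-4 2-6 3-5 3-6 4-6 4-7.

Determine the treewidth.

1

A width-1 tree decomposition is:
Bags: B1 = {3, 6}  B2 = {2, 6}  B3 = {3, 5}  B4 = {4, 6}  B5 = {4, 7}  B6 = {1, 4}
Tree: B1–B2, B1–B3, B1–B4, B4–B5, B4–B6
Each bag holds 2 vertices, so the decomposition has width 1, which upper-bounds the treewidth. Since G has at least one edge (e.g. 3–6), it is not an edgeless graph, so tw(G) ≥ 1. Combining the bounds, tw(G) = 1.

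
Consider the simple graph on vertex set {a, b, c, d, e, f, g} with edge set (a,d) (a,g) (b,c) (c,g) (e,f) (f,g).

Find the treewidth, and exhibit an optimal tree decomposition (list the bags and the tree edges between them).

Treewidth 1.
One optimal decomposition is:
Bags: B1 = {f, g}  B2 = {e, f}  B3 = {c, g}  B4 = {b, c}  B5 = {a, g}  B6 = {a, d}
Tree: B1–B2, B1–B3, B3–B4, B1–B5, B5–B6

Each bag holds 2 vertices, so the decomposition has width 1, which upper-bounds the treewidth. G has an edge, so its treewidth is at least 1. Therefore the treewidth is 1.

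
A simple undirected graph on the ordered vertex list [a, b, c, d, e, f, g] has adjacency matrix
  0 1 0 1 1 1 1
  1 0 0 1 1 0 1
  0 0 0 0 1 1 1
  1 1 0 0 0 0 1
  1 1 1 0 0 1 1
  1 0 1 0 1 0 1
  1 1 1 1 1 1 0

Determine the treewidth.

3

A width-3 tree decomposition is:
Bags: B1 = {a, e, f, g}  B2 = {a, b, e, g}  B3 = {a, b, d, g}  B4 = {c, e, f, g}
Tree: B1–B2, B2–B3, B1–B4
Each bag holds 4 vertices, so the decomposition has width 3, which upper-bounds the treewidth. On the other hand G contains the 4-clique {c, e, f, g}. A clique must lie in a single bag of any decomposition, so no decomposition can have width below 3. Hence tw(G) = 3 exactly.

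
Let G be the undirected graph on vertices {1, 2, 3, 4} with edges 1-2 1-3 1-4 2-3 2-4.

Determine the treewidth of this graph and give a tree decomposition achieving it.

The largest bag has 3 vertices, giving width 2; this decomposition certifies tw(G) ≤ 2. For the lower bound, the 3 vertices {1, 2, 3} are pairwise adjacent, and any tree decomposition puts a clique entirely inside one bag — forcing width ≥ 2. Combining the bounds, tw(G) = 2.

Treewidth 2.
Bags: B1 = {1, 2, 4}  B2 = {1, 2, 3}
Tree: B1–B2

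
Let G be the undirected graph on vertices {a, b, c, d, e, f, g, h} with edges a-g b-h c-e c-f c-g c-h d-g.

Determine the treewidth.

1

A width-1 tree decomposition is:
Bags: B1 = {d, g}  B2 = {c, g}  B3 = {c, h}  B4 = {c, e}  B5 = {a, g}  B6 = {b, h}  B7 = {c, f}
Tree: B1–B2, B2–B3, B2–B4, B2–B5, B3–B6, B3–B7
Every bag has size at most 2, so the width is 2 − 1 = 1 and tw(G) ≤ 1. Any graph with an edge has treewidth ≥ 1, and G has the edge g–d. Hence tw(G) = 1 exactly.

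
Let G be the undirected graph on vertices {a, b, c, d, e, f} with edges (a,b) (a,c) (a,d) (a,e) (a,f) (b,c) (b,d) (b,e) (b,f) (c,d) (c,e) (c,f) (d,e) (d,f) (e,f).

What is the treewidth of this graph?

A width-5 tree decomposition is:
Bags: B1 = {a, b, c, d, e, f}
Tree: (single bag)
A single bag containing all 6 vertices is trivially a valid decomposition of width 5. For the lower bound, the 6 vertices {a, b, c, d, e, f} are pairwise adjacent, and any tree decomposition puts a clique entirely inside one bag — forcing width ≥ 5. Therefore the treewidth is 5.

5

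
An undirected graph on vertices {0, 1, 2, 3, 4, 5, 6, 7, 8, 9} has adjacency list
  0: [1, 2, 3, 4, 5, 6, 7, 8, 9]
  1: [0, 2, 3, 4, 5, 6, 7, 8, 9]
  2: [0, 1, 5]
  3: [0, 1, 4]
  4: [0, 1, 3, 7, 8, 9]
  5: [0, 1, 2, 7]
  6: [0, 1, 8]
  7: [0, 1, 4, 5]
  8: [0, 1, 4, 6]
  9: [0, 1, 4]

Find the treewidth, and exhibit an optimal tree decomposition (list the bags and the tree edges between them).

The largest bag has 4 vertices, giving width 3; this decomposition certifies tw(G) ≤ 3. For the lower bound, the 4 vertices {0, 1, 2, 5} are pairwise adjacent, and any tree decomposition puts a clique entirely inside one bag — forcing width ≥ 3. Therefore the treewidth is 3.

Treewidth 3.
Bags: B1 = {0, 1, 4, 8}  B2 = {0, 1, 4, 7}  B3 = {0, 1, 6, 8}  B4 = {0, 1, 5, 7}  B5 = {0, 1, 3, 4}  B6 = {0, 1, 4, 9}  B7 = {0, 1, 2, 5}
Tree: B1–B2, B1–B3, B2–B4, B1–B5, B5–B6, B4–B7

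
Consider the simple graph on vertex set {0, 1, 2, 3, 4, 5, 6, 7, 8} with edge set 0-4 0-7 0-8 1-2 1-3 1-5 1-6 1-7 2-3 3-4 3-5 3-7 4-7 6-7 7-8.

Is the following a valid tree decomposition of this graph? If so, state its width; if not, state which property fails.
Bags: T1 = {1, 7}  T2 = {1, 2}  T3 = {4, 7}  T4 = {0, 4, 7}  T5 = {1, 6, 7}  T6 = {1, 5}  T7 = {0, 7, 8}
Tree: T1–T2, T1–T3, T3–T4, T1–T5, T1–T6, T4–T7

A tree decomposition must satisfy three properties: every vertex lies in some bag; for every edge, both endpoints lie together in some bag; and for every vertex, the bags containing it form a connected subtree. Here vertex 3 appears in no bag, so the decomposition is invalid.

No — vertex 3 appears in no bag.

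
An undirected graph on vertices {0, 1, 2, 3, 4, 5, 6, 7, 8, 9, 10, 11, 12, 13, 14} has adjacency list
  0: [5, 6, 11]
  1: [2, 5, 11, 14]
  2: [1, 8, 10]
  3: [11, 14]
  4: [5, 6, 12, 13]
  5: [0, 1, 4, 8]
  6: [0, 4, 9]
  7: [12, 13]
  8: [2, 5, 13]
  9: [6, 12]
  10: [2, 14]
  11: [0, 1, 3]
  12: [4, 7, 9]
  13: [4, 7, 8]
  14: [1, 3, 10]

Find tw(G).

A width-3 tree decomposition is:
Bags: B1 = {3, 10, 11, 14}  B2 = {1, 10, 11, 14}  B3 = {1, 2, 10, 11}  B4 = {0, 1, 2, 11}  B5 = {0, 1, 2, 5}  B6 = {0, 2, 5, 8}  B7 = {0, 5, 6, 8}  B8 = {4, 5, 6, 8}  B9 = {4, 6, 8, 13}  B10 = {4, 6, 9, 13}  B11 = {4, 9, 12, 13}  B12 = {7, 9, 12, 13}
Tree: B1–B2, B2–B3, B3–B4, B4–B5, B5–B6, B6–B7, B7–B8, B8–B9, B9–B10, B10–B11, B11–B12
Each bag holds 4 vertices, so the decomposition has width 3, which upper-bounds the treewidth. For the lower bound: the 4 vertex sets {3,10,14}, {11}, {1}, {0,2,5,8} are disjoint, each induces a connected subgraph, and every pair is joined by at least one edge of G. Contracting each set to a single vertex therefore yields K_{4} as a minor, and since treewidth is minor-monotone, tw(G) ≥ tw(K_{4}) = 3. Therefore the treewidth is 3.

3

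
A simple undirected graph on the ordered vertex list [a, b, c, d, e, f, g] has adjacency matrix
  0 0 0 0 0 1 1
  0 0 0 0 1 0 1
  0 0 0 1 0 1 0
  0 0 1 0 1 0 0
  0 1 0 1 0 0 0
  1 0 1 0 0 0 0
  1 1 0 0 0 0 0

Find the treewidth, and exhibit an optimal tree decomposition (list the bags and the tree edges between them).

Treewidth 2.
One such decomposition:
Bags: B1 = {c, d, f}  B2 = {d, e, f}  B3 = {b, e, f}  B4 = {b, f, g}  B5 = {a, f, g}
Tree: B1–B2, B2–B3, B3–B4, B4–B5

Each bag holds 3 vertices, so the decomposition has width 2, which upper-bounds the treewidth. Since f–c–d–e–b–g–a–f is a cycle in G, G is not acyclic. Forests are exactly the graphs of treewidth ≤ 1, so tw(G) ≥ 2. Therefore the treewidth is 2.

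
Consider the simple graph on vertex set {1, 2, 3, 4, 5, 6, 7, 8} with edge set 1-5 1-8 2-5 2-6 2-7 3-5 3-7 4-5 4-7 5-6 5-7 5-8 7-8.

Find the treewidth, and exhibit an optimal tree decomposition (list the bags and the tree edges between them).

Treewidth 2.
Bags: B1 = {4, 5, 7}  B2 = {2, 5, 7}  B3 = {3, 5, 7}  B4 = {5, 7, 8}  B5 = {2, 5, 6}  B6 = {1, 5, 8}
Tree: B1–B2, B1–B3, B1–B4, B2–B5, B4–B6

Every bag has size at most 3, so the width is 3 − 1 = 2 and tw(G) ≤ 2. For the lower bound, the 3 vertices {1, 5, 8} are pairwise adjacent, and any tree decomposition puts a clique entirely inside one bag — forcing width ≥ 2. Hence tw(G) = 2 exactly.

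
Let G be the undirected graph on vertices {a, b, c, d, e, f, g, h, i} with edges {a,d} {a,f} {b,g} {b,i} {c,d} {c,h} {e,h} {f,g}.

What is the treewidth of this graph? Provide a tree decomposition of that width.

Treewidth 1.
One optimal decomposition is:
Bags: B1 = {e, h}  B2 = {c, h}  B3 = {c, d}  B4 = {a, d}  B5 = {a, f}  B6 = {f, g}  B7 = {b, g}  B8 = {b, i}
Tree: B1–B2, B2–B3, B3–B4, B4–B5, B5–B6, B6–B7, B7–B8

Each bag holds 2 vertices, so the decomposition has width 1, which upper-bounds the treewidth. G has an edge, so its treewidth is at least 1. Combining the bounds, tw(G) = 1.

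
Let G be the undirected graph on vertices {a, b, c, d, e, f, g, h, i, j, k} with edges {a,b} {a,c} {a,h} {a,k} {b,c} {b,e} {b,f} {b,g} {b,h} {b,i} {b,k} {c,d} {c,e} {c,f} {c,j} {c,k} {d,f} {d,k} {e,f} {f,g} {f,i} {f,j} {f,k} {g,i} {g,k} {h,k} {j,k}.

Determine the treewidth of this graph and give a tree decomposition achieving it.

Treewidth 3.
One optimal decomposition is:
Bags: B1 = {c, d, f, k}  B2 = {b, c, f, k}  B3 = {a, b, c, k}  B4 = {a, b, h, k}  B5 = {b, c, e, f}  B6 = {b, f, g, k}  B7 = {c, f, j, k}  B8 = {b, f, g, i}
Tree: B1–B2, B2–B3, B3–B4, B2–B5, B2–B6, B2–B7, B6–B8

Each bag holds 4 vertices, so the decomposition has width 3, which upper-bounds the treewidth. Conversely, {a, b, h, k} is a clique of size 4, and the vertices of any clique must share a bag in every tree decomposition; so some bag has ≥ 4 vertices and tw(G) ≥ 3. Hence tw(G) = 3 exactly.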